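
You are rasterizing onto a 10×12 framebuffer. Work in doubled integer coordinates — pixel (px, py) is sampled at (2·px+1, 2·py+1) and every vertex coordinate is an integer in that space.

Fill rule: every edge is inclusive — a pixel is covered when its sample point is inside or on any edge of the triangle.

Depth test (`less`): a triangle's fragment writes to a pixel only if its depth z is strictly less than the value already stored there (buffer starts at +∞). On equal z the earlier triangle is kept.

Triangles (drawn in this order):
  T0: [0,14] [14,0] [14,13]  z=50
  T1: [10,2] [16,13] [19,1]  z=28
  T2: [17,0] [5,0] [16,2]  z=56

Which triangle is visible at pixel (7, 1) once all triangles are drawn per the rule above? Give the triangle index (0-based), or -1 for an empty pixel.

T0:
  2·area = 182
  edge (0, 14)→(14, 0): d=(14,-14) inclusive
  edge (14, 0)→(14, 13): d=(0,13) inclusive
  edge (14, 13)→(0, 14): d=(-14,1) inclusive
    (6,0)@(13, 1): e=[0,13,169] → █  [on edge]
    (7,0)@(15, 1): e=[28,-13,167] → ·
    (5,1)@(11, 3): e=[0,39,143] → █  [on edge]
    (7,1)@(15, 3): e=[56,-13,139] → ·
    (4,2)@(9, 5): e=[0,65,117] → █  [on edge]
    (7,2)@(15, 5): e=[84,-13,111] → ·
    (3,3)@(7, 7): e=[0,91,91] → █  [on edge]
    (7,3)@(15, 7): e=[112,-13,83] → ·
    (2,4)@(5, 9): e=[0,117,65] → █  [on edge]
    (7,4)@(15, 9): e=[140,-13,55] → ·
    (1,5)@(3, 11): e=[0,143,39] → █  [on edge]
    (7,5)@(15, 11): e=[168,-13,27] → ·
    (0,6)@(1, 13): e=[0,169,13] → █  [on edge]
  covered (28 px):
    · · · · · · █ · · ·
    · · · · · █ █ · · ·
    · · · · █ █ █ · · ·
    · · · █ █ █ █ · · ·
    · · █ █ █ █ █ · · ·
    · █ █ █ █ █ █ · · ·
    █ █ █ █ █ █ █ · · ·
    · · · · · · · · · ·
    · · · · · · · · · ·
    · · · · · · · · · ·
    · · · · · · · · · ·
    · · · · · · · · · ·
T1:
  2·area = 105  (B↔C swapped to make it positive)
  edge (10, 2)→(19, 1): d=(9,-1) inclusive
  edge (19, 1)→(16, 13): d=(-3,12) inclusive
  edge (16, 13)→(10, 2): d=(-6,-11) inclusive
    (9,0)@(19, 1): e=[0,0,105] → █  [on edge]
    (0,1)@(1, 3): e=[0,210,-105] → ·  [on edge]
    (5,1)@(11, 3): e=[10,90,5] → █
    (6,1)@(13, 3): e=[12,66,27] → █
    (7,1)@(15, 3): e=[14,42,49] → █
    (8,1)@(17, 3): e=[16,18,71] → █
    (9,1)@(19, 3): e=[18,-6,93] → ·
    (5,2)@(11, 5): e=[28,84,-7] → ·
    (6,2)@(13, 5): e=[30,60,15] → █
    (9,2)@(19, 5): e=[36,-12,81] → ·
    (6,3)@(13, 7): e=[48,54,3] → █
    (9,3)@(19, 7): e=[54,-18,69] → ·
    (8,4)@(17, 9): e=[70,0,35] → █  [on edge]
    (7,8)@(15, 17): e=[140,0,-35] → ·  [on edge]
  covered (14 px):
    · · · · · · · · · █
    · · · · · █ █ █ █ ·
    · · · · · · █ █ █ ·
    · · · · · · █ █ █ ·
    · · · · · · · █ █ ·
    · · · · · · · █ · ·
    · · · · · · · · · ·
    · · · · · · · · · ·
    · · · · · · · · · ·
    · · · · · · · · · ·
    · · · · · · · · · ·
    · · · · · · · · · ·
T2:
  2·area = 24  (B↔C swapped to make it positive)
  edge (17, 0)→(16, 2): d=(-1,2) inclusive
  edge (16, 2)→(5, 0): d=(-11,-2) inclusive
  edge (5, 0)→(17, 0): d=(12,0) inclusive
    (5,0)@(11, 1): e=[11,1,12] → █
    (6,0)@(13, 1): e=[7,5,12] → █
    (7,0)@(15, 1): e=[3,9,12] → █
    (8,0)@(17, 1): e=[-1,13,12] → ·
    (5,1)@(11, 3): e=[9,-21,36] → ·
    (6,1)@(13, 3): e=[5,-17,36] → ·
    (7,1)@(15, 3): e=[1,-13,36] → ·
  covered (3 px):
    · · · · · █ █ █ · ·
    · · · · · · · · · ·
    · · · · · · · · · ·
    · · · · · · · · · ·
    · · · · · · · · · ·
    · · · · · · · · · ·
    · · · · · · · · · ·
    · · · · · · · · · ·
    · · · · · · · · · ·
    · · · · · · · · · ·
    · · · · · · · · · ·
    · · · · · · · · · ·

Z-buffer (winner per pixel, '.' = empty):
  . . . . . 2 0 2 . 1
  . . . . . 1 1 1 1 .
  . . . . 0 0 1 1 1 .
  . . . 0 0 0 1 1 1 .
  . . 0 0 0 0 0 1 1 .
  . 0 0 0 0 0 0 1 . .
  0 0 0 0 0 0 0 . . .
  . . . . . . . . . .
  . . . . . . . . . .
  . . . . . . . . . .
  . . . . . . . . . .
  . . . . . . . . . .

Final: 1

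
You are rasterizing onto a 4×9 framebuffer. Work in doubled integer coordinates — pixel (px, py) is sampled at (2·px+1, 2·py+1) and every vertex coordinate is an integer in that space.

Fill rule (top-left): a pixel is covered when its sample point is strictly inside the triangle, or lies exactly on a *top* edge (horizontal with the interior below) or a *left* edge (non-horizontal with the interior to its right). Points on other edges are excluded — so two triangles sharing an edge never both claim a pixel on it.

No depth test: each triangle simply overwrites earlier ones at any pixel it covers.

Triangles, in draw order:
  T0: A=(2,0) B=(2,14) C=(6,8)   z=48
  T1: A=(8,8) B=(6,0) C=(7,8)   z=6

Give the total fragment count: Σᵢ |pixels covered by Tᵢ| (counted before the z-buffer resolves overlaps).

T0:
  2·area = 56  (B↔C swapped to make it positive)
  edge (2, 0)→(6, 8): d=(4,8) right/bottom  bias=-1
  edge (6, 8)→(2, 14): d=(-4,6) right/bottom  bias=-1
  edge (2, 14)→(2, 0): d=(0,-14) top-left  bias=+0
    (1,1)@(3, 3): e=[4,38,14] → X
    (2,1)@(5, 3): e=[-12,26,42] → .
    (1,2)@(3, 5): e=[12,30,14] → X
    (2,2)@(5, 5): e=[-4,18,42] → .
    (1,3)@(3, 7): e=[20,22,14] → X
    (2,3)@(5, 7): e=[4,10,42] → X
    (3,3)@(7, 7): e=[-12,-2,70] → .
    (1,4)@(3, 9): e=[28,14,14] → X
    (3,4)@(7, 9): e=[-4,-10,70] → .
    (1,5)@(3, 11): e=[36,6,14] → X
    (2,5)@(5, 11): e=[20,-6,42] → .
    (1,6)@(3, 13): e=[44,-2,14] → .
  covered (7 px):
    . . . .
    . X . .
    . X . .
    . X X .
    . X X .
    . X . .
    . . . .
    . . . .
    . . . .
T1:
  2·area = 8  (B↔C swapped to make it positive)
  edge (8, 8)→(7, 8): d=(-1,0) right/bottom  bias=-1
  edge (7, 8)→(6, 0): d=(-1,-8) top-left  bias=+0
  edge (6, 0)→(8, 8): d=(2,8) right/bottom  bias=-1
    (3,2)@(7, 5): e=[3,3,2] → X
    (3,3)@(7, 7): e=[1,1,6] → X
    (3,4)@(7, 9): e=[-1,-1,10] → .
  covered (2 px):
    . . . .
    . . . .
    . . . X
    . . . X
    . . . .
    . . . .
    . . . .
    . . . .
    . . . .

Result: 9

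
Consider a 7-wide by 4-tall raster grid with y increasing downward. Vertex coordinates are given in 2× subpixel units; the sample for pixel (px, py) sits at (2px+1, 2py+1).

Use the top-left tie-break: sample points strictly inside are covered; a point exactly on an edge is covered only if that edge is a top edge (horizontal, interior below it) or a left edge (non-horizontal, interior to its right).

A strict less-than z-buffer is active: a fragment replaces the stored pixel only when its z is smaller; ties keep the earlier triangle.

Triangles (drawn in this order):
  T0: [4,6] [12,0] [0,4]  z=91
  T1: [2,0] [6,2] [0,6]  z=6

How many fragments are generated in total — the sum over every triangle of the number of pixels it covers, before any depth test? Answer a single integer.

T0:
  2·area = 40  (B↔C swapped to make it positive)
  edge (4, 6)→(0, 4): d=(-4,-2) top-left  bias=+0
  edge (0, 4)→(12, 0): d=(12,-4) top-left  bias=+0
  edge (12, 0)→(4, 6): d=(-8,6) right/bottom  bias=-1
    (4,0)@(9, 1): e=[30,0,10] → X  [on edge]
    (5,0)@(11, 1): e=[34,8,-2] → .
    (1,1)@(3, 3): e=[10,0,30] → X  [on edge]
    (2,1)@(5, 3): e=[14,8,18] → X
    (3,1)@(7, 3): e=[18,16,6] → X
    (4,1)@(9, 3): e=[22,24,-6] → .
    (1,2)@(3, 5): e=[2,24,14] → X
    (3,2)@(7, 5): e=[10,40,-10] → .
    (1,3)@(3, 7): e=[-6,48,-2] → .
    (2,3)@(5, 7): e=[-2,56,-14] → .
  covered (6 px):
    . . . . X . .
    . X X X . . .
    . X X . . . .
    . . . . . . .
T1:
  2·area = 28
  edge (2, 0)→(6, 2): d=(4,2) right/bottom  bias=-1
  edge (6, 2)→(0, 6): d=(-6,4) right/bottom  bias=-1
  edge (0, 6)→(2, 0): d=(2,-6) top-left  bias=+0
    (1,0)@(3, 1): e=[2,18,8] → X
    (2,0)@(5, 1): e=[-2,10,20] → .
    (0,1)@(1, 3): e=[14,14,0] → X  [on edge]
    (2,1)@(5, 3): e=[6,-2,24] → .
    (0,2)@(1, 5): e=[22,2,4] → X
    (1,2)@(3, 5): e=[18,-6,16] → .
    (0,3)@(1, 7): e=[30,-10,8] → .
  covered (4 px):
    . X . . . . .
    X X . . . . .
    X . . . . . .
    . . . . . . .

Answer: 10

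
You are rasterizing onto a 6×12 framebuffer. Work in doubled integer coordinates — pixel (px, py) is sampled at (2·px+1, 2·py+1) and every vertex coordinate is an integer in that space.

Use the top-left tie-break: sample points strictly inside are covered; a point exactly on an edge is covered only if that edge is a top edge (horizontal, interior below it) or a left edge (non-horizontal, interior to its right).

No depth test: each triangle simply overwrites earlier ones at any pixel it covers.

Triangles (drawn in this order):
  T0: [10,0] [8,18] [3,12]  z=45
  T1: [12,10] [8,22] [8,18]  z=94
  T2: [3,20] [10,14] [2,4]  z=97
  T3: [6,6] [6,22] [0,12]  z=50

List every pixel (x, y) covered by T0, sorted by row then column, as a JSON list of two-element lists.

T0:
  2·area = 102
  edge (10, 0)→(8, 18): d=(-2,18) right/bottom  bias=-1
  edge (8, 18)→(3, 12): d=(-5,-6) top-left  bias=+0
  edge (3, 12)→(10, 0): d=(7,-12) top-left  bias=+0
    (4,1)@(9, 3): e=[12,81,9] → X
    (5,1)@(11, 3): e=[-24,93,33] → .
    (4,2)@(9, 5): e=[8,71,23] → X
    (5,2)@(11, 5): e=[-28,83,47] → .
    (3,3)@(7, 7): e=[40,49,13] → X
    (5,3)@(11, 7): e=[-32,73,61] → .
    (2,4)@(5, 9): e=[72,27,3] → X
    (4,4)@(9, 9): e=[0,51,51] → .  [on edge]
    (2,5)@(5, 11): e=[68,17,17] → X
    (4,5)@(9, 11): e=[-4,41,65] → .
    (2,6)@(5, 13): e=[64,7,31] → X
    (4,6)@(9, 13): e=[-8,31,79] → .
  covered (11 px):
    . . . . . .
    . . . . X .
    . . . . X .
    . . . X X .
    . . X X . .
    . . X X . .
    . . X X . .
    . . . X . .
    . . . . . .
    . . . . . .
    . . . . . .
    . . . . . .
T1:
  2·area = 16
  edge (12, 10)→(8, 22): d=(-4,12) right/bottom  bias=-1
  edge (8, 22)→(8, 18): d=(0,-4) top-left  bias=+0
  edge (8, 18)→(12, 10): d=(4,-8) top-left  bias=+0
    (5,6)@(11, 13): e=[0,12,4] → .  [on edge]
    (4,8)@(9, 17): e=[8,4,4] → X
    (5,8)@(11, 17): e=[-16,12,20] → .
    (4,9)@(9, 19): e=[0,4,12] → .  [on edge]
  covered (1 px):
    . . . . . .
    . . . . . .
    . . . . . .
    . . . . . .
    . . . . . .
    . . . . . .
    . . . . . .
    . . . . . .
    . . . . X .
    . . . . . .
    . . . . . .
    . . . . . .
T2:
  2·area = 118  (B↔C swapped to make it positive)
  edge (3, 20)→(2, 4): d=(-1,-16) top-left  bias=+0
  edge (2, 4)→(10, 14): d=(8,10) right/bottom  bias=-1
  edge (10, 14)→(3, 20): d=(-7,6) right/bottom  bias=-1
    (1,3)@(3, 7): e=[13,14,91] → X
    (2,3)@(5, 7): e=[45,-6,79] → .
    (1,4)@(3, 9): e=[11,30,77] → X
    (2,4)@(5, 9): e=[43,10,65] → X
    (3,4)@(7, 9): e=[75,-10,53] → .
    (1,5)@(3, 11): e=[9,46,63] → X
    (3,5)@(7, 11): e=[73,6,39] → X
    (4,5)@(9, 11): e=[105,-14,27] → .
    (1,6)@(3, 13): e=[7,62,49] → X
    (4,6)@(9, 13): e=[103,2,13] → X
    (5,6)@(11, 13): e=[135,-18,1] → .
    (1,7)@(3, 15): e=[5,78,35] → X
  covered (16 px):
    . . . . . .
    . . . . . .
    . . . . . .
    . X . . . .
    . X X . . .
    . X X X . .
    . X X X X .
    . X X X . .
    . X X . . .
    . X . . . .
    . . . . . .
    . . . . . .
T3:
  2·area = 96
  edge (6, 6)→(6, 22): d=(0,16) right/bottom  bias=-1
  edge (6, 22)→(0, 12): d=(-6,-10) top-left  bias=+0
  edge (0, 12)→(6, 6): d=(6,-6) top-left  bias=+0
    (5,0)@(11, 1): e=[-80,176,0] → .  [on edge]
    (4,1)@(9, 3): e=[-48,144,0] → .  [on edge]
    (3,2)@(7, 5): e=[-16,112,0] → .  [on edge]
    (2,3)@(5, 7): e=[16,80,0] → X  [on edge]
    (3,3)@(7, 7): e=[-16,100,12] → .
    (1,4)@(3, 9): e=[48,48,0] → X  [on edge]
    (3,4)@(7, 9): e=[-16,88,24] → .
    (0,5)@(1, 11): e=[80,16,0] → X  [on edge]
    (3,5)@(7, 11): e=[-16,76,36] → .
    (0,6)@(1, 13): e=[80,4,12] → X
    (3,6)@(7, 13): e=[-16,64,48] → .
    (0,7)@(1, 15): e=[80,-8,24] → .
    (1,8)@(3, 17): e=[48,0,48] → X  [on edge]
  covered (14 px):
    . . . . . .
    . . . . . .
    . . . . . .
    . . X . . .
    . X X . . .
    X X X . . .
    X X X . . .
    . X X . . .
    . X X . . .
    . . X . . .
    . . . . . .
    . . . . . .

Final: [[4,1],[4,2],[3,3],[4,3],[2,4],[3,4],[2,5],[3,5],[2,6],[3,6],[3,7]]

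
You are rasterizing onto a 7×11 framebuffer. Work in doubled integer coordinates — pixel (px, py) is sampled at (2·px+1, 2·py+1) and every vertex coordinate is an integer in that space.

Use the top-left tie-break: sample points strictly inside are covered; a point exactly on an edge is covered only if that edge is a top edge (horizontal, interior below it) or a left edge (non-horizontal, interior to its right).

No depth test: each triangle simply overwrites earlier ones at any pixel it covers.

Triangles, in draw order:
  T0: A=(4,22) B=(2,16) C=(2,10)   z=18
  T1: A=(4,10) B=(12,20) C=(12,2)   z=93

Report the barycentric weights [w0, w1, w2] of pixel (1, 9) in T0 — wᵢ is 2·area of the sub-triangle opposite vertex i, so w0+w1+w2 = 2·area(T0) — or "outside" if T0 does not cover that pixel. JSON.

T0:
  2·area = 12
  edge (4, 22)→(2, 16): d=(-2,-6) top-left  bias=+0
  edge (2, 16)→(2, 10): d=(0,-6) top-left  bias=+0
  edge (2, 10)→(4, 22): d=(2,12) right/bottom  bias=-1
    (0,6)@(1, 13): e=[0,-6,18] → ·  [on edge]
    (1,8)@(3, 17): e=[4,6,2] → █
    (2,8)@(5, 17): e=[16,18,-22] → ·
    (1,9)@(3, 19): e=[0,6,6] → █  [on edge]
    (2,9)@(5, 19): e=[12,18,-18] → ·
    (1,10)@(3, 21): e=[-4,6,10] → ·
  covered (2 px):
    · · · · · · ·
    · · · · · · ·
    · · · · · · ·
    · · · · · · ·
    · · · · · · ·
    · · · · · · ·
    · · · · · · ·
    · · · · · · ·
    · █ · · · · ·
    · █ · · · · ·
    · · · · · · ·
T1:
  2·area = 144  (B↔C swapped to make it positive)
  edge (4, 10)→(12, 2): d=(8,-8) top-left  bias=+0
  edge (12, 2)→(12, 20): d=(0,18) right/bottom  bias=-1
  edge (12, 20)→(4, 10): d=(-8,-10) top-left  bias=+0
    (6,0)@(13, 1): e=[0,-18,162] → ·  [on edge]
    (5,1)@(11, 3): e=[0,18,126] → █  [on edge]
    (6,1)@(13, 3): e=[16,-18,146] → ·
    (4,2)@(9, 5): e=[0,54,90] → █  [on edge]
    (6,2)@(13, 5): e=[32,-18,130] → ·
    (3,3)@(7, 7): e=[0,90,54] → █  [on edge]
    (6,3)@(13, 7): e=[48,-18,114] → ·
    (2,4)@(5, 9): e=[0,126,18] → █  [on edge]
    (6,4)@(13, 9): e=[64,-18,98] → ·
    (1,5)@(3, 11): e=[0,162,-18] → ·  [on edge]
    (2,5)@(5, 11): e=[16,126,2] → █
    (6,5)@(13, 11): e=[80,-18,82] → ·
    (0,6)@(1, 13): e=[0,198,-54] → ·  [on edge]
  covered (20 px):
    · · · · · · ·
    · · · · · █ ·
    · · · · █ █ ·
    · · · █ █ █ ·
    · · █ █ █ █ ·
    · · █ █ █ █ ·
    · · · █ █ █ ·
    · · · · █ █ ·
    · · · · · █ ·
    · · · · · · ·
    · · · · · · ·

Answer: [6,6,0]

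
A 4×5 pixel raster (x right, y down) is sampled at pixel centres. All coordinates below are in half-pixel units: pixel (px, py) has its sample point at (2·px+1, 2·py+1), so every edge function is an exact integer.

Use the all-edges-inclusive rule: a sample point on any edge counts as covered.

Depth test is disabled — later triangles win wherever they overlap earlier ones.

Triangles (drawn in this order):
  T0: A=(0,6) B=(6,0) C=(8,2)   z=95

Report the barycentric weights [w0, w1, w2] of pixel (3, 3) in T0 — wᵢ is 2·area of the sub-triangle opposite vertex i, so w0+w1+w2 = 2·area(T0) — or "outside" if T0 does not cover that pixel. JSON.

T0:
  2·area = 24
  edge (0, 6)→(6, 0): d=(6,-6) inclusive
  edge (6, 0)→(8, 2): d=(2,2) inclusive
  edge (8, 2)→(0, 6): d=(-8,4) inclusive
    (2,0)@(5, 1): e=[0,4,20] → #  [on edge]
    (3,0)@(7, 1): e=[12,0,12] → #  [on edge]
    (1,1)@(3, 3): e=[0,12,12] → #  [on edge]
    (3,1)@(7, 3): e=[24,4,-4] → ·
    (0,2)@(1, 5): e=[0,20,4] → #  [on edge]
    (1,2)@(3, 5): e=[12,16,-4] → ·
    (2,2)@(5, 5): e=[24,12,-12] → ·
    (0,3)@(1, 7): e=[12,24,-12] → ·
  covered (5 px):
    · · # #
    · # # ·
    # · · ·
    · · · ·
    · · · ·

Answer: "outside"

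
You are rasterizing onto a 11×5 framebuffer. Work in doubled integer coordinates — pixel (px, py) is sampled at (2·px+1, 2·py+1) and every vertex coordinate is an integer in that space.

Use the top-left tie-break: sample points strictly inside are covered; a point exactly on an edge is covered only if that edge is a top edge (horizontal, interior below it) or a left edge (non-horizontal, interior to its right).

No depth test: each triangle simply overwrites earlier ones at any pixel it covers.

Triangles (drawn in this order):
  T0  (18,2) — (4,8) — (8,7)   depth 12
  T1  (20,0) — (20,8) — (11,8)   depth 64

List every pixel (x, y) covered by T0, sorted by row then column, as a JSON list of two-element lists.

T0:
  2·area = 10  (B↔C swapped to make it positive)
  edge (18, 2)→(8, 7): d=(-10,5) right/bottom  bias=-1
  edge (8, 7)→(4, 8): d=(-4,1) right/bottom  bias=-1
  edge (4, 8)→(18, 2): d=(14,-6) top-left  bias=+0
    (5,2)@(11, 5): e=[5,5,0] → #  [on edge]
    (6,2)@(13, 5): e=[-5,3,12] → ·
    (3,3)@(7, 7): e=[5,1,4] → #
    (4,3)@(9, 7): e=[-5,-1,16] → ·
    (5,3)@(11, 7): e=[-15,-3,28] → ·
    (3,4)@(7, 9): e=[-15,-7,32] → ·
  covered (2 px):
    · · · · · · · · · · ·
    · · · · · · · · · · ·
    · · · · · # · · · · ·
    · · · # · · · · · · ·
    · · · · · · · · · · ·
T1:
  2·area = 72
  edge (20, 0)→(20, 8): d=(0,8) right/bottom  bias=-1
  edge (20, 8)→(11, 8): d=(-9,0) right/bottom  bias=-1
  edge (11, 8)→(20, 0): d=(9,-8) top-left  bias=+0
    (9,0)@(19, 1): e=[8,63,1] → #
    (10,0)@(21, 1): e=[-8,63,17] → ·
    (8,1)@(17, 3): e=[24,45,3] → #
    (10,1)@(21, 3): e=[-8,45,35] → ·
    (7,2)@(15, 5): e=[40,27,5] → #
    (10,2)@(21, 5): e=[-8,27,53] → ·
    (6,3)@(13, 7): e=[56,9,7] → #
    (10,3)@(21, 7): e=[-8,9,71] → ·
    (6,4)@(13, 9): e=[56,-9,25] → ·
    (7,4)@(15, 9): e=[40,-9,41] → ·
    (8,4)@(17, 9): e=[24,-9,57] → ·
    (9,4)@(19, 9): e=[8,-9,73] → ·
  covered (10 px):
    · · · · · · · · · # ·
    · · · · · · · · # # ·
    · · · · · · · # # # ·
    · · · · · · # # # # ·
    · · · · · · · · · · ·

Result: [[5,2],[3,3]]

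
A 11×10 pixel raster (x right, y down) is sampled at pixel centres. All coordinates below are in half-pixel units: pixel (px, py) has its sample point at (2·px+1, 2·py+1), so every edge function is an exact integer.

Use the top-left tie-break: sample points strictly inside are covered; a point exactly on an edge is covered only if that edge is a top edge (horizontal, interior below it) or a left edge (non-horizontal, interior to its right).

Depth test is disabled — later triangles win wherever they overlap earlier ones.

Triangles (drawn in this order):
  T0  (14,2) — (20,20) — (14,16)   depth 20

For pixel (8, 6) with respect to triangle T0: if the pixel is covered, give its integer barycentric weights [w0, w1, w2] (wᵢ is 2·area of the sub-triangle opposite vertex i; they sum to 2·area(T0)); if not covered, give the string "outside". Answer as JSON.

T0:
  2·area = 84
  edge (14, 2)→(20, 20): d=(6,18) right/bottom  bias=-1
  edge (20, 20)→(14, 16): d=(-6,-4) top-left  bias=+0
  edge (14, 16)→(14, 2): d=(0,-14) top-left  bias=+0
    (7,2)@(15, 5): e=[0,70,14] → ·  [on edge]
    (7,3)@(15, 7): e=[12,58,14] → █
    (8,3)@(17, 7): e=[-24,66,42] → ·
    (7,4)@(15, 9): e=[24,46,14] → █
    (8,4)@(17, 9): e=[-12,54,42] → ·
    (7,5)@(15, 11): e=[36,34,14] → █
    (8,5)@(17, 11): e=[0,42,42] → ·  [on edge]
    (7,6)@(15, 13): e=[48,22,14] → █
    (8,6)@(17, 13): e=[12,30,42] → █
    (9,6)@(19, 13): e=[-24,38,70] → ·
    (7,7)@(15, 15): e=[60,10,14] → █
    (9,7)@(19, 15): e=[-12,26,70] → ·
    (9,8)@(19, 17): e=[0,14,70] → ·  [on edge]
  covered (9 px):
    · · · · · · · · · · ·
    · · · · · · · · · · ·
    · · · · · · · · · · ·
    · · · · · · · █ · · ·
    · · · · · · · █ · · ·
    · · · · · · · █ · · ·
    · · · · · · · █ █ · ·
    · · · · · · · █ █ · ·
    · · · · · · · · █ · ·
    · · · · · · · · · █ ·

Result: [30,42,12]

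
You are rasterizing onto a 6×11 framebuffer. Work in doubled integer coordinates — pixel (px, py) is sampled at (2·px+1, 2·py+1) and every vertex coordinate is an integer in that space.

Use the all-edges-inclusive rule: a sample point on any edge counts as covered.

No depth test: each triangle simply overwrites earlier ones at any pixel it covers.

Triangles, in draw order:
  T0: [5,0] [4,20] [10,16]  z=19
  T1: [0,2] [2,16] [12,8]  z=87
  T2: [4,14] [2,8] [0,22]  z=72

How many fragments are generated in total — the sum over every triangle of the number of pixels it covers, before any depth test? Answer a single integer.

T0:
  2·area = 116  (B↔C swapped to make it positive)
  edge (5, 0)→(10, 16): d=(5,16) inclusive
  edge (10, 16)→(4, 20): d=(-6,4) inclusive
  edge (4, 20)→(5, 0): d=(1,-20) inclusive
    (2,0)@(5, 1): e=[5,110,1] → █
    (3,0)@(7, 1): e=[-27,102,41] → ·
    (2,1)@(5, 3): e=[15,98,3] → █
    (3,1)@(7, 3): e=[-17,90,43] → ·
    (2,2)@(5, 5): e=[25,86,5] → █
    (3,2)@(7, 5): e=[-7,78,45] → ·
    (2,3)@(5, 7): e=[35,74,7] → █
    (3,3)@(7, 7): e=[3,66,47] → █
    (4,3)@(9, 7): e=[-29,58,87] → ·
    (2,4)@(5, 9): e=[45,62,9] → █
    (4,4)@(9, 9): e=[-19,46,89] → ·
    (2,5)@(5, 11): e=[55,50,11] → █
  covered (18 px):
    · · █ · · ·
    · · █ · · ·
    · · █ · · ·
    · · █ █ · ·
    · · █ █ · ·
    · · █ █ · ·
    · · █ █ █ ·
    · · █ █ █ ·
    · · █ █ · ·
    · · █ · · ·
    · · · · · ·
T1:
  2·area = 156  (B↔C swapped to make it positive)
  edge (0, 2)→(12, 8): d=(12,6) inclusive
  edge (12, 8)→(2, 16): d=(-10,8) inclusive
  edge (2, 16)→(0, 2): d=(-2,-14) inclusive
    (0,1)@(1, 3): e=[6,138,12] → █
    (1,1)@(3, 3): e=[-6,122,40] → ·
    (0,2)@(1, 5): e=[30,118,8] → █
    (1,2)@(3, 5): e=[18,102,36] → █
    (2,2)@(5, 5): e=[6,86,64] → █
    (3,2)@(7, 5): e=[-6,70,92] → ·
    (0,3)@(1, 7): e=[54,98,4] → █
    (3,3)@(7, 7): e=[18,50,88] → █
    (4,3)@(9, 7): e=[6,34,116] → █
    (5,3)@(11, 7): e=[-6,18,144] → ·
    (0,4)@(1, 9): e=[78,78,0] → █  [on edge]
    (5,4)@(11, 9): e=[18,-2,140] → ·
  covered (20 px):
    · · · · · ·
    █ · · · · ·
    █ █ █ · · ·
    █ █ █ █ █ ·
    █ █ █ █ █ ·
    · █ █ █ · ·
    · █ █ · · ·
    · █ · · · ·
    · · · · · ·
    · · · · · ·
    · · · · · ·
T2:
  2·area = 40  (B↔C swapped to make it positive)
  edge (4, 14)→(0, 22): d=(-4,8) inclusive
  edge (0, 22)→(2, 8): d=(2,-14) inclusive
  edge (2, 8)→(4, 14): d=(2,6) inclusive
    (1,0)@(3, 1): e=[60,0,-20] → ·  [on edge]
    (0,2)@(1, 5): e=[60,-20,0] → ·  [on edge]
    (1,5)@(3, 11): e=[20,20,0] → █  [on edge]
    (2,5)@(5, 11): e=[4,48,-12] → ·
    (1,6)@(3, 13): e=[12,24,4] → █
    (2,6)@(5, 13): e=[-4,52,-8] → ·
    (0,7)@(1, 15): e=[20,0,20] → █  [on edge]
    (2,7)@(5, 15): e=[-12,56,-4] → ·
    (0,8)@(1, 17): e=[12,4,24] → █
    (1,8)@(3, 17): e=[-4,32,12] → ·
    (2,8)@(5, 17): e=[-20,60,0] → ·  [on edge]
    (0,9)@(1, 19): e=[4,8,28] → █
  covered (6 px):
    · · · · · ·
    · · · · · ·
    · · · · · ·
    · · · · · ·
    · · · · · ·
    · █ · · · ·
    · █ · · · ·
    █ █ · · · ·
    █ · · · · ·
    █ · · · · ·
    · · · · · ·

Result: 44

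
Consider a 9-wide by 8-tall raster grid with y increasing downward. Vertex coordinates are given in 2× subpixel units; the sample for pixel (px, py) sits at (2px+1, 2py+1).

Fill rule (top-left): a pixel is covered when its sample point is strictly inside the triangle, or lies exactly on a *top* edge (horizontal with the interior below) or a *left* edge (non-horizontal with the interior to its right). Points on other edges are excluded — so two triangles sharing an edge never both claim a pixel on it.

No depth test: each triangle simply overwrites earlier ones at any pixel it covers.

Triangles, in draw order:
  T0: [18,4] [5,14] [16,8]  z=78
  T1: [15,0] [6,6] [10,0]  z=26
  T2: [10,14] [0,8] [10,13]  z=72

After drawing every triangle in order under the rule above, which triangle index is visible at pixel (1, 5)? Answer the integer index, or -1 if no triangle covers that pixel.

T0:
  2·area = 32  (B↔C swapped to make it positive)
  edge (18, 4)→(16, 8): d=(-2,4) right/bottom  bias=-1
  edge (16, 8)→(5, 14): d=(-11,6) right/bottom  bias=-1
  edge (5, 14)→(18, 4): d=(13,-10) top-left  bias=+0
    (8,2)@(17, 5): e=[2,27,3] → X
    (7,3)@(15, 7): e=[6,17,9] → X
    (8,3)@(17, 7): e=[-2,5,29] → .
    (6,4)@(13, 9): e=[10,7,15] → X
    (7,4)@(15, 9): e=[2,-5,35] → .
    (4,5)@(9, 11): e=[22,9,1] → X
    (5,5)@(11, 11): e=[14,-3,21] → .
    (6,5)@(13, 11): e=[6,-15,41] → .
    (4,6)@(9, 13): e=[18,-13,27] → .
  covered (4 px):
    . . . . . . . . .
    . . . . . . . . .
    . . . . . . . . X
    . . . . . . . X .
    . . . . . . X . .
    . . . . X . . . .
    . . . . . . . . .
    . . . . . . . . .
T1:
  2·area = 30
  edge (15, 0)→(6, 6): d=(-9,6) right/bottom  bias=-1
  edge (6, 6)→(10, 0): d=(4,-6) top-left  bias=+0
  edge (10, 0)→(15, 0): d=(5,0) top-left  bias=+0
    (5,0)@(11, 1): e=[15,10,5] → X
    (6,0)@(13, 1): e=[3,22,5] → X
    (7,0)@(15, 1): e=[-9,34,5] → .
    (4,1)@(9, 3): e=[9,6,15] → X
    (5,1)@(11, 3): e=[-3,18,15] → .
    (6,1)@(13, 3): e=[-15,30,15] → .
    (3,2)@(7, 5): e=[3,2,25] → X
    (4,2)@(9, 5): e=[-9,14,25] → .
    (3,3)@(7, 7): e=[-15,10,35] → .
  covered (4 px):
    . . . . . X X . .
    . . . . X . . . .
    . . . X . . . . .
    . . . . . . . . .
    . . . . . . . . .
    . . . . . . . . .
    . . . . . . . . .
    . . . . . . . . .
T2:
  2·area = 10
  edge (10, 14)→(0, 8): d=(-10,-6) top-left  bias=+0
  edge (0, 8)→(10, 13): d=(10,5) right/bottom  bias=-1
  edge (10, 13)→(10, 14): d=(0,1) right/bottom  bias=-1
    (2,5)@(5, 11): e=[0,5,5] → X  [on edge]
    (3,5)@(7, 11): e=[12,-5,3] → .
    (2,6)@(5, 13): e=[-20,25,5] → .
    (4,6)@(9, 13): e=[4,5,1] → X
    (5,6)@(11, 13): e=[16,-5,-1] → .
    (4,7)@(9, 15): e=[-16,25,1] → .
  covered (2 px):
    . . . . . . . . .
    . . . . . . . . .
    . . . . . . . . .
    . . . . . . . . .
    . . . . . . . . .
    . . X . . . . . .
    . . . . X . . . .
    . . . . . . . . .

Z-buffer (winner per pixel, '.' = empty):
  . . . . . 1 1 . .
  . . . . 1 . . . .
  . . . 1 . . . . 0
  . . . . . . . 0 .
  . . . . . . 0 . .
  . . 2 . 0 . . . .
  . . . . 2 . . . .
  . . . . . . . . .

Result: -1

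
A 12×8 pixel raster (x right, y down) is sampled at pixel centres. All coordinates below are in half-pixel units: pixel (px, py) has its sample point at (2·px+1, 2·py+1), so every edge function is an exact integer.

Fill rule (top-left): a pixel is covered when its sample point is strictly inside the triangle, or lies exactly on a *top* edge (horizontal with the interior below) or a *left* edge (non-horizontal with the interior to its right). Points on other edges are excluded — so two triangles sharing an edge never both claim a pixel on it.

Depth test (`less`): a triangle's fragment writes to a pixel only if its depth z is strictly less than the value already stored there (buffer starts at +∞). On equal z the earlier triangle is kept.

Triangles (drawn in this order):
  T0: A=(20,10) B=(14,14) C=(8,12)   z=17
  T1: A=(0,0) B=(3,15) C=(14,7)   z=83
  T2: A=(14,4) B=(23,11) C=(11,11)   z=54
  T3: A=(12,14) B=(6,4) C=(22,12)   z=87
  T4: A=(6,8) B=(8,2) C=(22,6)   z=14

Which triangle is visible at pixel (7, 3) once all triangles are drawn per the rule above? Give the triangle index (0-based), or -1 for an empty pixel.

T0:
  2·area = 36
  edge (20, 10)→(14, 14): d=(-6,4) right/bottom  bias=-1
  edge (14, 14)→(8, 12): d=(-6,-2) top-left  bias=+0
  edge (8, 12)→(20, 10): d=(12,-2) top-left  bias=+0
    (2,5)@(5, 11): e=[54,0,-18] → ·  [on edge]
    (7,5)@(15, 11): e=[14,20,2] → #
    (8,5)@(17, 11): e=[6,24,6] → #
    (9,5)@(19, 11): e=[-2,28,10] → ·
    (5,6)@(11, 13): e=[18,0,18] → #  [on edge]
    (6,6)@(13, 13): e=[10,4,22] → #
    (8,6)@(17, 13): e=[-6,12,30] → ·
    (5,7)@(11, 15): e=[6,-12,42] → ·
    (6,7)@(13, 15): e=[-2,-8,46] → ·
    (7,7)@(15, 15): e=[-10,-4,50] → ·
    (8,7)@(17, 15): e=[-18,0,54] → ·  [on edge]
  covered (5 px):
    · · · · · · · · · · · ·
    · · · · · · · · · · · ·
    · · · · · · · · · · · ·
    · · · · · · · · · · · ·
    · · · · · · · · · · · ·
    · · · · · · · # # · · ·
    · · · · · # # # · · · ·
    · · · · · · · · · · · ·
T1:
  2·area = 189  (B↔C swapped to make it positive)
  edge (0, 0)→(14, 7): d=(14,7) right/bottom  bias=-1
  edge (14, 7)→(3, 15): d=(-11,8) right/bottom  bias=-1
  edge (3, 15)→(0, 0): d=(-3,-15) top-left  bias=+0
    (0,0)@(1, 1): e=[7,170,12] → #
    (1,0)@(3, 1): e=[-7,154,42] → ·
    (0,1)@(1, 3): e=[35,148,6] → #
    (1,1)@(3, 3): e=[21,132,36] → #
    (2,1)@(5, 3): e=[7,116,66] → #
    (3,1)@(7, 3): e=[-7,100,96] → ·
    (0,2)@(1, 5): e=[63,126,0] → #  [on edge]
    (3,2)@(7, 5): e=[21,78,90] → #
    (4,2)@(9, 5): e=[7,62,120] → #
    (5,2)@(11, 5): e=[-7,46,150] → ·
    (0,3)@(1, 7): e=[91,104,-6] → ·
    (1,3)@(3, 7): e=[77,88,24] → #
    (1,7)@(3, 15): e=[189,0,0] → ·  [on edge]
  covered (25 px):
    # · · · · · · · · · · ·
    # # # · · · · · · · · ·
    # # # # # · · · · · · ·
    · # # # # # # · · · · ·
    · # # # # # · · · · · ·
    · # # # · · · · · · · ·
    · # # · · · · · · · · ·
    · · · · · · · · · · · ·
T2:
  2·area = 84
  edge (14, 4)→(23, 11): d=(9,7) right/bottom  bias=-1
  edge (23, 11)→(11, 11): d=(-12,0) right/bottom  bias=-1
  edge (11, 11)→(14, 4): d=(3,-7) top-left  bias=+0
    (7,2)@(15, 5): e=[2,72,10] → #
    (8,2)@(17, 5): e=[-12,72,24] → ·
    (6,3)@(13, 7): e=[34,48,2] → #
    (8,3)@(17, 7): e=[6,48,30] → #
    (9,3)@(19, 7): e=[-8,48,44] → ·
    (6,4)@(13, 9): e=[52,24,8] → #
    (9,4)@(19, 9): e=[10,24,50] → #
    (10,4)@(21, 9): e=[-4,24,64] → ·
    (0,5)@(1, 11): e=[154,0,-70] → ·  [on edge]
    (1,5)@(3, 11): e=[140,0,-56] → ·  [on edge]
    (2,5)@(5, 11): e=[126,0,-42] → ·  [on edge]
    (3,5)@(7, 11): e=[112,0,-28] → ·  [on edge]
    (4,5)@(9, 11): e=[98,0,-14] → ·  [on edge]
    (5,5)@(11, 11): e=[84,0,0] → ·  [on edge]
    (6,5)@(13, 11): e=[70,0,14] → ·  [on edge]
    (7,5)@(15, 11): e=[56,0,28] → ·  [on edge]
    (8,5)@(17, 11): e=[42,0,42] → ·  [on edge]
    (9,5)@(19, 11): e=[28,0,56] → ·  [on edge]
    (10,5)@(21, 11): e=[14,0,70] → ·  [on edge]
    (11,5)@(23, 11): e=[0,0,84] → ·  [on edge]
  covered (8 px):
    · · · · · · · · · · · ·
    · · · · · · · · · · · ·
    · · · · · · · # · · · ·
    · · · · · · # # # · · ·
    · · · · · · # # # # · ·
    · · · · · · · · · · · ·
    · · · · · · · · · · · ·
    · · · · · · · · · · · ·
T3:
  2·area = 112
  edge (12, 14)→(6, 4): d=(-6,-10) top-left  bias=+0
  edge (6, 4)→(22, 12): d=(16,8) right/bottom  bias=-1
  edge (22, 12)→(12, 14): d=(-10,2) right/bottom  bias=-1
    (3,2)@(7, 5): e=[4,8,100] → #
    (4,2)@(9, 5): e=[24,-8,96] → ·
    (3,3)@(7, 7): e=[-8,40,80] → ·
    (4,3)@(9, 7): e=[12,24,76] → #
    (5,3)@(11, 7): e=[32,8,72] → #
    (6,3)@(13, 7): e=[52,-8,68] → ·
    (4,4)@(9, 9): e=[0,56,56] → #  [on edge]
    (6,4)@(13, 9): e=[40,24,48] → #
    (7,4)@(15, 9): e=[60,8,44] → #
    (8,4)@(17, 9): e=[80,-8,40] → ·
    (4,5)@(9, 11): e=[-12,88,36] → ·
    (5,5)@(11, 11): e=[8,72,32] → #
    (8,6)@(17, 13): e=[56,56,0] → ·  [on edge]
    (3,7)@(7, 15): e=[-56,168,0] → ·  [on edge]
  covered (14 px):
    · · · · · · · · · · · ·
    · · · · · · · · · · · ·
    · · · # · · · · · · · ·
    · · · · # # · · · · · ·
    · · · · # # # # · · · ·
    · · · · · # # # # # · ·
    · · · · · · # # · · · ·
    · · · · · · · · · · · ·
T4:
  2·area = 92
  edge (6, 8)→(8, 2): d=(2,-6) top-left  bias=+0
  edge (8, 2)→(22, 6): d=(14,4) right/bottom  bias=-1
  edge (22, 6)→(6, 8): d=(-16,2) right/bottom  bias=-1
    (4,1)@(9, 3): e=[8,10,74] → #
    (5,1)@(11, 3): e=[20,2,70] → #
    (6,1)@(13, 3): e=[32,-6,66] → ·
    (3,2)@(7, 5): e=[0,46,46] → #  [on edge]
    (6,2)@(13, 5): e=[36,22,34] → #
    (7,2)@(15, 5): e=[48,14,30] → #
    (8,2)@(17, 5): e=[60,6,26] → #
    (9,2)@(19, 5): e=[72,-2,22] → ·
    (3,3)@(7, 7): e=[4,74,14] → #
    (7,3)@(15, 7): e=[52,42,-2] → ·
    (8,3)@(17, 7): e=[64,34,-6] → ·
    (3,4)@(7, 9): e=[8,102,-18] → ·
    (2,5)@(5, 11): e=[0,138,-46] → ·  [on edge]
  covered (12 px):
    · · · · · · · · · · · ·
    · · · · # # · · · · · ·
    · · · # # # # # # · · ·
    · · · # # # # · · · · ·
    · · · · · · · · · · · ·
    · · · · · · · · · · · ·
    · · · · · · · · · · · ·
    · · · · · · · · · · · ·

Z-buffer (winner per pixel, '.' = empty):
  1 . . . . . . . . . . .
  1 1 1 . 4 4 . . . . . .
  1 1 1 4 4 4 4 4 4 . . .
  . 1 1 4 4 4 4 2 2 . . .
  . 1 1 1 1 1 2 2 2 2 . .
  . 1 1 1 . 3 3 0 0 3 . .
  . 1 1 . . 0 0 0 . . . .
  . . . . . . . . . . . .

Result: 2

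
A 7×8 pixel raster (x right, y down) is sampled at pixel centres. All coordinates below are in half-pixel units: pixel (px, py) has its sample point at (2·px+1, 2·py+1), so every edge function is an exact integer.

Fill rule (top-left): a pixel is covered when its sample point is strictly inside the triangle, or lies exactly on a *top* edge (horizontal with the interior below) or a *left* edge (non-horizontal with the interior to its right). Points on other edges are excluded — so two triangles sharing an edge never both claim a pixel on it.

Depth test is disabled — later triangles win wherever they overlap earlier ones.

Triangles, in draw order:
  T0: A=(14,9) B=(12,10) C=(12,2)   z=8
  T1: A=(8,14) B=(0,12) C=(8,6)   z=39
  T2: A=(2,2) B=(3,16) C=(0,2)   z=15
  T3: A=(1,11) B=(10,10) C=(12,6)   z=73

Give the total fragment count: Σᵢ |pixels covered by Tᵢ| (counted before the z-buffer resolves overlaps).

T0:
  2·area = 16
  edge (14, 9)→(12, 10): d=(-2,1) right/bottom  bias=-1
  edge (12, 10)→(12, 2): d=(0,-8) top-left  bias=+0
  edge (12, 2)→(14, 9): d=(2,7) right/bottom  bias=-1
    (6,3)@(13, 7): e=[5,8,3] → #
    (6,4)@(13, 9): e=[1,8,7] → #
    (6,5)@(13, 11): e=[-3,8,11] → ·
  covered (2 px):
    · · · · · · ·
    · · · · · · ·
    · · · · · · ·
    · · · · · · #
    · · · · · · #
    · · · · · · ·
    · · · · · · ·
    · · · · · · ·
T1:
  2·area = 64
  edge (8, 14)→(0, 12): d=(-8,-2) top-left  bias=+0
  edge (0, 12)→(8, 6): d=(8,-6) top-left  bias=+0
  edge (8, 6)→(8, 14): d=(0,8) right/bottom  bias=-1
    (3,3)@(7, 7): e=[54,2,8] → #
    (4,3)@(9, 7): e=[58,14,-8] → ·
    (2,4)@(5, 9): e=[34,6,24] → #
    (4,4)@(9, 9): e=[42,30,-8] → ·
    (1,5)@(3, 11): e=[14,10,40] → #
    (4,5)@(9, 11): e=[26,46,-8] → ·
    (1,6)@(3, 13): e=[-2,26,40] → ·
    (2,6)@(5, 13): e=[2,38,24] → #
    (4,6)@(9, 13): e=[10,62,-8] → ·
    (2,7)@(5, 15): e=[-14,54,24] → ·
    (3,7)@(7, 15): e=[-10,66,8] → ·
  covered (8 px):
    · · · · · · ·
    · · · · · · ·
    · · · · · · ·
    · · · # · · ·
    · · # # · · ·
    · # # # · · ·
    · · # # · · ·
    · · · · · · ·
T2:
  2·area = 28
  edge (2, 2)→(3, 16): d=(1,14) right/bottom  bias=-1
  edge (3, 16)→(0, 2): d=(-3,-14) top-left  bias=+0
  edge (0, 2)→(2, 2): d=(2,0) top-left  bias=+0
    (0,1)@(1, 3): e=[15,11,2] → #
    (1,1)@(3, 3): e=[-13,39,2] → ·
    (0,2)@(1, 5): e=[17,5,6] → #
    (1,2)@(3, 5): e=[-11,33,6] → ·
    (0,3)@(1, 7): e=[19,-1,10] → ·
  covered (2 px):
    · · · · · · ·
    # · · · · · ·
    # · · · · · ·
    · · · · · · ·
    · · · · · · ·
    · · · · · · ·
    · · · · · · ·
    · · · · · · ·
T3:
  2·area = 34  (B↔C swapped to make it positive)
  edge (1, 11)→(12, 6): d=(11,-5) top-left  bias=+0
  edge (12, 6)→(10, 10): d=(-2,4) right/bottom  bias=-1
  edge (10, 10)→(1, 11): d=(-9,1) right/bottom  bias=-1
    (5,3)@(11, 7): e=[6,2,26] → #
    (6,3)@(13, 7): e=[16,-6,24] → ·
    (3,4)@(7, 9): e=[8,14,12] → #
    (4,4)@(9, 9): e=[18,6,10] → #
    (5,4)@(11, 9): e=[28,-2,8] → ·
    (0,5)@(1, 11): e=[0,34,0] → ·  [on edge]
    (3,5)@(7, 11): e=[30,10,-6] → ·
    (4,5)@(9, 11): e=[40,2,-8] → ·
  covered (3 px):
    · · · · · · ·
    · · · · · · ·
    · · · · · · ·
    · · · · · # ·
    · · · # # · ·
    · · · · · · ·
    · · · · · · ·
    · · · · · · ·

Result: 15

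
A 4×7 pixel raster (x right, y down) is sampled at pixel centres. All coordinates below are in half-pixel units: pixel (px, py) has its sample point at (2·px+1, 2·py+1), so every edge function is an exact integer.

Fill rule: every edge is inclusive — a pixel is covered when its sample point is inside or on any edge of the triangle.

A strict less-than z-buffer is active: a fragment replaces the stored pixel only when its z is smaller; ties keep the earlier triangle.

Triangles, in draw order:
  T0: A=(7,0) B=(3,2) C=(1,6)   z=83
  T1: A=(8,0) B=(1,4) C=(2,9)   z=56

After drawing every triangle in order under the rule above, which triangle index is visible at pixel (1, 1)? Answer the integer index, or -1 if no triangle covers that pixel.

T0:
  2·area = 12  (B↔C swapped to make it positive)
  edge (7, 0)→(1, 6): d=(-6,6) inclusive
  edge (1, 6)→(3, 2): d=(2,-4) inclusive
  edge (3, 2)→(7, 0): d=(4,-2) inclusive
    (2,0)@(5, 1): e=[6,6,0] → X  [on edge]
    (3,0)@(7, 1): e=[-6,14,4] → .
    (0,1)@(1, 3): e=[18,-6,0] → .  [on edge]
    (1,1)@(3, 3): e=[6,2,4] → X
    (2,1)@(5, 3): e=[-6,10,8] → .
    (1,2)@(3, 5): e=[-6,6,12] → .
  covered (2 px):
    . . X .
    . X . .
    . . . .
    . . . .
    . . . .
    . . . .
    . . . .
T1:
  2·area = 39  (B↔C swapped to make it positive)
  edge (8, 0)→(2, 9): d=(-6,9) inclusive
  edge (2, 9)→(1, 4): d=(-1,-5) inclusive
  edge (1, 4)→(8, 0): d=(7,-4) inclusive
    (3,0)@(7, 1): e=[3,33,3] → X
    (1,1)@(3, 3): e=[27,11,1] → X
    (2,1)@(5, 3): e=[9,21,9] → X
    (3,1)@(7, 3): e=[-9,31,17] → .
    (1,2)@(3, 5): e=[15,9,15] → X
    (2,2)@(5, 5): e=[-3,19,23] → .
    (1,3)@(3, 7): e=[3,7,29] → X
    (2,3)@(5, 7): e=[-15,17,37] → .
    (1,4)@(3, 9): e=[-9,5,43] → .
  covered (5 px):
    . . . X
    . X X .
    . X . .
    . X . .
    . . . .
    . . . .
    . . . .

Z-buffer (winner per pixel, '.' = empty):
  . . 0 1
  . 1 1 .
  . 1 . .
  . 1 . .
  . . . .
  . . . .
  . . . .

Final: 1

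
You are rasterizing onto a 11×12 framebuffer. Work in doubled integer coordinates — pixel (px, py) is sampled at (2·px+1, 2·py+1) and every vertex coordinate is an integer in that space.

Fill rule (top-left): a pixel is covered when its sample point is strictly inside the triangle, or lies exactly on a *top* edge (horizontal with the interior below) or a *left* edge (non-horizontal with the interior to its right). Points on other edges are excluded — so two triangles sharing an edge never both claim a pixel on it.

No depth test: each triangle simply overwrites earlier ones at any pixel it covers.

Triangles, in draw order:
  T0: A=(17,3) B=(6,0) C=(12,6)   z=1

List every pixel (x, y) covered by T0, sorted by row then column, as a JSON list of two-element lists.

T0:
  2·area = 48  (B↔C swapped to make it positive)
  edge (17, 3)→(12, 6): d=(-5,3) right/bottom  bias=-1
  edge (12, 6)→(6, 0): d=(-6,-6) top-left  bias=+0
  edge (6, 0)→(17, 3): d=(11,3) right/bottom  bias=-1
    (3,0)@(7, 1): e=[40,0,8] → #  [on edge]
    (4,0)@(9, 1): e=[34,12,2] → #
    (5,0)@(11, 1): e=[28,24,-4] → ·
    (3,1)@(7, 3): e=[30,-12,30] → ·
    (4,1)@(9, 3): e=[24,0,24] → #  [on edge]
    (5,1)@(11, 3): e=[18,12,18] → #
    (6,1)@(13, 3): e=[12,24,12] → #
    (7,1)@(15, 3): e=[6,36,6] → #
    (8,1)@(17, 3): e=[0,48,0] → ·  [on edge]
    (4,2)@(9, 5): e=[14,-12,46] → ·
    (5,2)@(11, 5): e=[8,0,40] → #  [on edge]
    (7,2)@(15, 5): e=[-4,24,28] → ·
    (6,3)@(13, 7): e=[-8,0,56] → ·  [on edge]
    (3,4)@(7, 9): e=[0,-48,96] → ·  [on edge]
    (7,4)@(15, 9): e=[-24,0,72] → ·  [on edge]
    (8,5)@(17, 11): e=[-40,0,88] → ·  [on edge]
    (9,6)@(19, 13): e=[-56,0,104] → ·  [on edge]
    (10,7)@(21, 15): e=[-72,0,120] → ·  [on edge]
  covered (8 px):
    · · · # # · · · · · ·
    · · · · # # # # · · ·
    · · · · · # # · · · ·
    · · · · · · · · · · ·
    · · · · · · · · · · ·
    · · · · · · · · · · ·
    · · · · · · · · · · ·
    · · · · · · · · · · ·
    · · · · · · · · · · ·
    · · · · · · · · · · ·
    · · · · · · · · · · ·
    · · · · · · · · · · ·

Final: [[3,0],[4,0],[4,1],[5,1],[6,1],[7,1],[5,2],[6,2]]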